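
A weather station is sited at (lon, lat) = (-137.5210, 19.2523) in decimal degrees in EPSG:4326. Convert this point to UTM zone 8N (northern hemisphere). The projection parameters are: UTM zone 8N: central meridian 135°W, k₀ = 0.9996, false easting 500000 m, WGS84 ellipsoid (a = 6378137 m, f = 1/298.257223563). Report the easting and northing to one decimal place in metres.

E 235000.1 m, N 2130667.5 m

Zone 8 central meridian λ₀ = 6×8 − 183 = -135°; Δλ = -2.5210°.
Transverse Mercator on WGS84 with k₀ = 0.9996 gives E = 235000.111 m, N = 2130667.453 m.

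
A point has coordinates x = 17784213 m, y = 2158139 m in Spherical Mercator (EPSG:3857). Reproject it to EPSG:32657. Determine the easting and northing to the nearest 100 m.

E 579800 m, N 2104000 m

Web Mercator inverse (R = 6378137 m) → φ = 19.02720394°, λ = 159.75830354°.
UTM 57N forward: E = 579800.234 m, N = 2104009.680 m.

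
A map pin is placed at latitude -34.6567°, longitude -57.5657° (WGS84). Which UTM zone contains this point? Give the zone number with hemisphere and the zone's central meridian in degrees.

Zone 21S, central meridian -57°

UTM zone = ⌊(λ + 180)/6⌋ + 1; -57.5657° ∈ [-60°, -54°) → zone 21.
Hemisphere: S (φ < 0).
Central meridian λ₀ = 6×21 − 183 = -57°.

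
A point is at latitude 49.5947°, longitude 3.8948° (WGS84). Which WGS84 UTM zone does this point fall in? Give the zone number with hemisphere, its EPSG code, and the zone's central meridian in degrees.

UTM zone = ⌊(λ + 180)/6⌋ + 1; 3.8948° ∈ [0°, 6°) → zone 31.
Hemisphere: N (φ ≥ 0).
Central meridian λ₀ = 6×31 − 183 = 3°.
EPSG code: 32631.

Zone 31N (EPSG:32631), central meridian 3°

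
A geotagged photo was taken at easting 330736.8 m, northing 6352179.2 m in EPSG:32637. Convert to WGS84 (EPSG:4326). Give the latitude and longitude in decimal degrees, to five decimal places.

Zone 37N: λ₀ = 39°, k₀ = 0.9996, false easting 500000 m.
Meridian distance M = (N − FN)/k₀ = 6354721.1 m.
Inverse transverse Mercator on WGS84 gives φ = 57.28119996°, λ = 36.19200050°.

lat 57.28120°, lon 36.19200°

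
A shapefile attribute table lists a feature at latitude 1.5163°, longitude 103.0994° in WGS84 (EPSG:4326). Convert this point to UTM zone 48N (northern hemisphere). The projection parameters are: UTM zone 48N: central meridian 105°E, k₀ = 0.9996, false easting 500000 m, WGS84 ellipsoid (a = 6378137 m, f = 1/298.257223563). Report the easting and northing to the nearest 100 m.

Zone 48 central meridian λ₀ = 6×48 − 183 = 105°; Δλ = -1.9006°.
Transverse Mercator on WGS84 with k₀ = 0.9996 gives E = 288545.376 m, N = 167689.932 m.

E 288500 m, N 167700 m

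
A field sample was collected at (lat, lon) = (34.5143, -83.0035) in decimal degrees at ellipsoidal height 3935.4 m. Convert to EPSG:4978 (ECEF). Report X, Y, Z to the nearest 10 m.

WGS84: a = 6378137 m, e² = 0.006694380; N(φ) = a/√(1−e²sin²φ) = 6385002.092 m.
X = (N+h)·cosφ·cosλ = 641248.245 m; Y = (N+h)·cosφ·sinλ = -5225186.605 m; Z = (N(1−e²)+h)·sinφ = 3595829.002 m.

X 641250 m, Y -5225190 m, Z 3595830 m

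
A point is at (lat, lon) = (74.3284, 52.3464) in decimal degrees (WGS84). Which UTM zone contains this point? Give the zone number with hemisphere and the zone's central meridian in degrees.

UTM zone = ⌊(λ + 180)/6⌋ + 1; 52.3464° ∈ [48°, 54°) → zone 39.
Hemisphere: N (φ ≥ 0).
Central meridian λ₀ = 6×39 − 183 = 51°.

Zone 39N, central meridian 51°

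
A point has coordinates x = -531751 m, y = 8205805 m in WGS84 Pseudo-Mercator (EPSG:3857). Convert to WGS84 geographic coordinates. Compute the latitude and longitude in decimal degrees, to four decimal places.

R = 6378137 m. λ = x/R = -4.77680051°.
φ = 2·arctan(exp(y/R)) − 90° = 2·arctan(3.62028) − 90° = 59.11740040°.

lat 59.1174°, lon -4.7768°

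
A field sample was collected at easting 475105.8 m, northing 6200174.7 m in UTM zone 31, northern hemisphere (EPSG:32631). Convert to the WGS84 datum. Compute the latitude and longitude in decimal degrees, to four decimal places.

lat 55.9463°, lon 2.6014°

Zone 31N: λ₀ = 3°, k₀ = 0.9996, false easting 500000 m.
Meridian distance M = (N − FN)/k₀ = 6202655.8 m.
Inverse transverse Mercator on WGS84 gives φ = 55.94630006°, λ = 2.60139993°.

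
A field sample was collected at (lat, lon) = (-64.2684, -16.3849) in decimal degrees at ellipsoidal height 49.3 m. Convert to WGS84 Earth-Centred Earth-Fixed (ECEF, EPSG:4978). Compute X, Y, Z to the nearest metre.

X 2663915 m, Y -783270 m, Z -5722813 m

WGS84: a = 6378137 m, e² = 0.006694380; N(φ) = a/√(1−e²sin²φ) = 6395532.673 m.
X = (N+h)·cosφ·cosλ = 2663914.625 m; Y = (N+h)·cosφ·sinλ = -783269.896 m; Z = (N(1−e²)+h)·sinφ = -5722812.845 m.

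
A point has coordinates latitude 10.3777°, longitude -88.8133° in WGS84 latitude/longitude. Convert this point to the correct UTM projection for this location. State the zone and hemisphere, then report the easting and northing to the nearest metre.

Zone 16N: E 301473 m, N 1147739 m

Longitude -88.8133° lies in the 6° band [-90°, -84°), giving zone 16; latitude is north of the equator, so 16N.
Zone 16 central meridian λ₀ = 6×16 − 183 = -87°; Δλ = -1.8133°.
Transverse Mercator on WGS84 with k₀ = 0.9996 gives E = 301473.051 m, N = 1147738.850 m.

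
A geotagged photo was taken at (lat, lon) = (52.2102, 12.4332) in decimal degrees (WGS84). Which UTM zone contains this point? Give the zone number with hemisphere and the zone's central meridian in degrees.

Zone 33N, central meridian 15°

UTM zone = ⌊(λ + 180)/6⌋ + 1; 12.4332° ∈ [12°, 18°) → zone 33.
Hemisphere: N (φ ≥ 0).
Central meridian λ₀ = 6×33 − 183 = 15°.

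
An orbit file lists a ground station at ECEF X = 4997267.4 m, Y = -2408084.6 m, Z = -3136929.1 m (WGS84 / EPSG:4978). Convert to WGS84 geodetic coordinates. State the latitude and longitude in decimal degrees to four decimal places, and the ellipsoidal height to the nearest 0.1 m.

λ = atan2(Y, X) = -25.72850005°; p = √(X²+Y²) = 5547211.3 m.
Bowring's method on WGS84 (a = 6378137 m, b = 6356752.314 m) gives φ = -29.65320005°, h = -190.785 m.

lat -29.6532°, lon -25.7285°, h -190.8 m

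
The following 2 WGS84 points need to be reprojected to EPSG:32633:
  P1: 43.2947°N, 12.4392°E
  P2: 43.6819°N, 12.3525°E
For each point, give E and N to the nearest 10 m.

UTM zone 33N: λ₀ = 15°, k₀ = 0.9996.
P1 (43.2947°, 12.4392°) → (292269.497, 4796726.064) m.
P2 (43.6819°, 12.3525°) → (286604.670, 4839949.501) m.

P1: E 292270 m, N 4796730 m; P2: E 286600 m, N 4839950 m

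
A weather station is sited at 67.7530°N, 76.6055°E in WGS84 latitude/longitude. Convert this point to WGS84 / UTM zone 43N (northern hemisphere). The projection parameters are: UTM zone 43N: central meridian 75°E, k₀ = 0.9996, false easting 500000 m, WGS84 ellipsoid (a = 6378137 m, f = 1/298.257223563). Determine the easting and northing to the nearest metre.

Zone 43 central meridian λ₀ = 6×43 − 183 = 75°; Δλ = +1.6055°.
Transverse Mercator on WGS84 with k₀ = 0.9996 gives E = 567826.109 m, N = 7516206.035 m.

E 567826 m, N 7516206 m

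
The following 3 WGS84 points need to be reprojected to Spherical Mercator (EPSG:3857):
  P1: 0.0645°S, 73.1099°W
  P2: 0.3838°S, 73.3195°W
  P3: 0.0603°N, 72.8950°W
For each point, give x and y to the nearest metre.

Web Mercator: x = R·λ, y = R·ln tan(π/4+φ/2), R = 6378137 m.
P1 (-0.0645°, -73.1099°) → (-8138556.840, -7180.109) m.
P2 (-0.3838°, -73.3195°) → (-8161889.405, -42724.740) m.
P3 (0.0603°, -72.8950°) → (-8114634.281, 6712.567) m.

P1: x -8138557 m, y -7180 m; P2: x -8161889 m, y -42725 m; P3: x -8114634 m, y 6713 m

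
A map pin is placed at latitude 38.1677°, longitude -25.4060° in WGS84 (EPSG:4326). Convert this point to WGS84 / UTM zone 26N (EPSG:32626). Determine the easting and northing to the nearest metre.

Zone 26 central meridian λ₀ = 6×26 − 183 = -27°; Δλ = +1.5940°.
Transverse Mercator on WGS84 with k₀ = 0.9996 gives E = 639633.944 m, N = 4225622.427 m.

E 639634 m, N 4225622 m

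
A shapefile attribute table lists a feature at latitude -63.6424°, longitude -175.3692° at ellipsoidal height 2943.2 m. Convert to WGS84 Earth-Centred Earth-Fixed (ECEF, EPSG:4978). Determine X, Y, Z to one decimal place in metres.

WGS84: a = 6378137 m, e² = 0.006694380; N(φ) = a/√(1−e²sin²φ) = 6395347.146 m.
X = (N+h)·cosφ·cosλ = -2831390.129 m; Y = (N+h)·cosφ·sinλ = -229340.206 m; Z = (N(1−e²)+h)·sinφ = -5694765.544 m.

X -2831390.1 m, Y -229340.2 m, Z -5694765.5 m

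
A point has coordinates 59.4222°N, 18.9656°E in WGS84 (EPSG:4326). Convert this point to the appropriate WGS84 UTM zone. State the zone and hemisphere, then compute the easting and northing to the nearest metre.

Zone 34N: E 384565 m, N 6588830 m

Longitude 18.9656° lies in the 6° band [18°, 24°), giving zone 34; latitude is north of the equator, so 34N.
Zone 34 central meridian λ₀ = 6×34 − 183 = 21°; Δλ = -2.0344°.
Transverse Mercator on WGS84 with k₀ = 0.9996 gives E = 384564.756 m, N = 6588830.439 m.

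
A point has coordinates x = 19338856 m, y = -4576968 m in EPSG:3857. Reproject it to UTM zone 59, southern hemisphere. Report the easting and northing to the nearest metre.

Web Mercator inverse (R = 6378137 m) → φ = -37.98259952°, λ = 173.72389922°.
UTM 59S forward: E = 739229.634 m, N = 5792614.441 m.

E 739230 m, N 5792614 m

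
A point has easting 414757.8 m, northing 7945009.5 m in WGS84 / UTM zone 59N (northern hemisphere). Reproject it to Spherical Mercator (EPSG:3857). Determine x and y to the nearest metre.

Unproject from UTM 59N (λ₀ = 171°) → φ = 71.59090029°, λ = 168.58099883°.
Web Mercator (R = 6378137 m): x = 18766350.947 m, y = 11607406.295 m.

x 18766351 m, y 11607406 m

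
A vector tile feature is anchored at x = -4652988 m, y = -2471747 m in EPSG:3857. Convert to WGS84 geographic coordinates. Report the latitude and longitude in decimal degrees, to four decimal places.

R = 6378137 m. λ = x/R = -41.79850237°.
φ = 2·arctan(exp(y/R)) − 90° = 2·arctan(0.67873) − 90° = -21.66830025°.

lat -21.6683°, lon -41.7985°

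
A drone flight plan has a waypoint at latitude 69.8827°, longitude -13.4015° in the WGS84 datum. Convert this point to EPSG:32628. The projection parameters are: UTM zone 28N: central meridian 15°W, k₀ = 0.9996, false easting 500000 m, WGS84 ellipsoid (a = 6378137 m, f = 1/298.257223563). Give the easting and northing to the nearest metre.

Zone 28 central meridian λ₀ = 6×28 − 183 = -15°; Δλ = +1.5985°.
Transverse Mercator on WGS84 with k₀ = 0.9996 gives E = 561353.502 m, N = 7753595.934 m.

E 561354 m, N 7753596 m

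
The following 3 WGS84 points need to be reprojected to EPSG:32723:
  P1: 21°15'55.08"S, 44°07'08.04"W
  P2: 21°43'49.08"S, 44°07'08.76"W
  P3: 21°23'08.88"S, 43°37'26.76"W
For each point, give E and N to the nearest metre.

UTM zone 23S: λ₀ = -45°, k₀ = 0.9996.
P1 (-21.2653°, -44.1189°) → (591411.561, 7648235.490) m.
P2 (-21.7303°, -44.1191°) → (591100.791, 7596765.264) m.
P3 (-21.3858°, -43.6241°) → (642635.110, 7634529.264) m.

P1: E 591412 m, N 7648235 m; P2: E 591101 m, N 7596765 m; P3: E 642635 m, N 7634529 m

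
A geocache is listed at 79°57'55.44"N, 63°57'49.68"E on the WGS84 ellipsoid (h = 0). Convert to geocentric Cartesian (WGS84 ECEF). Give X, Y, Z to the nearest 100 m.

WGS84: a = 6378137 m, e² = 0.006694380; N(φ) = a/√(1−e²sin²φ) = 6398939.000 m.
X = (N+h)·cosφ·cosλ = 489403.472 m; Y = (N+h)·cosφ·sinλ = 1001818.852 m; Z = (N(1−e²)+h)·sinφ = 6258870.935 m.

X 489400 m, Y 1001800 m, Z 6258900 m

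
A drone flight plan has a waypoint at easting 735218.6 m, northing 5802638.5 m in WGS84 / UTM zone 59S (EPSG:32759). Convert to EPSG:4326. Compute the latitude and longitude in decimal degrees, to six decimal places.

lat -37.893400°, lon 173.675000°

Zone 59S: λ₀ = 171°, k₀ = 0.9996, false easting 500000 m, false northing 10000000 m.
Meridian distance M = (N − FN)/k₀ = -4199041.1 m.
Inverse transverse Mercator on WGS84 gives φ = -37.89340002°, λ = 173.67500008°.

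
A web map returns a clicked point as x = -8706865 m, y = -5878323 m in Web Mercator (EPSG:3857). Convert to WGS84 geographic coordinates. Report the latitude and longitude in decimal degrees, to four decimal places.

lat -46.6080°, lon -78.2151°

R = 6378137 m. λ = x/R = -78.21509906°.
φ = 2·arctan(exp(y/R)) − 90° = 2·arctan(0.39787) − 90° = -46.60800136°.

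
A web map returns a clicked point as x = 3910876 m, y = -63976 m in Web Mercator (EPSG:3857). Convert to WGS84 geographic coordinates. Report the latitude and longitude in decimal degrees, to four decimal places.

lat -0.5747°, lon 35.1320°

R = 6378137 m. λ = x/R = 35.13199685°.
φ = 2·arctan(exp(y/R)) − 90° = 2·arctan(0.99002) − 90° = -0.57469655°.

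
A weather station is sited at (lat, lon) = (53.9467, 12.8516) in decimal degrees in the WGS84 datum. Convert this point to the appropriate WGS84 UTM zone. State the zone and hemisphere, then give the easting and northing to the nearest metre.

Zone 33N: E 359004 m, N 5979729 m

Longitude 12.8516° lies in the 6° band [12°, 18°), giving zone 33; latitude is north of the equator, so 33N.
Zone 33 central meridian λ₀ = 6×33 − 183 = 15°; Δλ = -2.1484°.
Transverse Mercator on WGS84 with k₀ = 0.9996 gives E = 359003.660 m, N = 5979729.076 m.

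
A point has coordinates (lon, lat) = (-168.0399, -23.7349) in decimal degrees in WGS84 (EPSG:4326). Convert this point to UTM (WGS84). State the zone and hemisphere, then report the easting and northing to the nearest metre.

Longitude -168.0399° lies in the 6° band [-174°, -168°), giving zone 2; latitude is south of the equator, so 2S.
Zone 2 central meridian λ₀ = 6×2 − 183 = -171°; Δλ = +2.9601°.
Transverse Mercator on WGS84 with k₀ = 0.9996 gives E = 801779.859 m, N = 7371983.591 m.

Zone 2S: E 801780 m, N 7371984 m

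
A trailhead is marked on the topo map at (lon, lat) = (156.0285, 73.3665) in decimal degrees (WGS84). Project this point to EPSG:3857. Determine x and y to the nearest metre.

x 17369013 m, y 12264503 m

Web Mercator is spherical with R = a = 6378137 m.
x = R·λ = 6378137 × 2.723211052 = 17369013.169 m.
y = R·ln tan(π/4 + φ/2) = 6378137 × 1.922897384 = 12264502.953 m.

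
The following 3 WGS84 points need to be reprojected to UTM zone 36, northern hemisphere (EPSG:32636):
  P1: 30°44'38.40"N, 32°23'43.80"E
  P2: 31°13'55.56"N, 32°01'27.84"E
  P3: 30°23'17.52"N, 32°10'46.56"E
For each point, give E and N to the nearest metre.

UTM zone 36N: λ₀ = 33°, k₀ = 0.9996.
P1 (30.7440°, 32.3955°) → (442136.660, 3401387.311) m.
P2 (31.2321°, 32.0244°) → (407087.564, 3455735.085) m.
P3 (30.3882°, 32.1796°) → (421182.772, 3362087.787) m.

P1: E 442137 m, N 3401387 m; P2: E 407088 m, N 3455735 m; P3: E 421183 m, N 3362088 m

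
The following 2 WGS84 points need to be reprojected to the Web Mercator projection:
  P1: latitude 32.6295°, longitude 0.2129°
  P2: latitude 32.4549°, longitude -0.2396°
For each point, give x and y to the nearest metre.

Web Mercator: x = R·λ, y = R·ln tan(π/4+φ/2), R = 6378137 m.
P1 (32.6295°, 0.2129°) → (23699.920, 3846228.913) m.
P2 (32.4549°, -0.2396°) → (-26672.150, 3823172.566) m.

P1: x 23700 m, y 3846229 m; P2: x -26672 m, y 3823173 m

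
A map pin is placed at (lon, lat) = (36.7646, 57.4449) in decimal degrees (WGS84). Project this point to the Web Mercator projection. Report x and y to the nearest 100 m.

x 4092600 m, y 7851600 m

Web Mercator is spherical with R = a = 6378137 m.
x = R·λ = 6378137 × 0.641663318 = 4092616.551 m.
y = R·ln tan(π/4 + φ/2) = 6378137 × 1.231017979 = 7851601.319 m.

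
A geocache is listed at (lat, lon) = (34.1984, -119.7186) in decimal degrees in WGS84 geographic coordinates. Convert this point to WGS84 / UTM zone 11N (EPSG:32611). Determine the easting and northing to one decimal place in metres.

E 249493.5 m, N 3787496.4 m

Zone 11 central meridian λ₀ = 6×11 − 183 = -117°; Δλ = -2.7186°.
Transverse Mercator on WGS84 with k₀ = 0.9996 gives E = 249493.482 m, N = 3787496.401 m.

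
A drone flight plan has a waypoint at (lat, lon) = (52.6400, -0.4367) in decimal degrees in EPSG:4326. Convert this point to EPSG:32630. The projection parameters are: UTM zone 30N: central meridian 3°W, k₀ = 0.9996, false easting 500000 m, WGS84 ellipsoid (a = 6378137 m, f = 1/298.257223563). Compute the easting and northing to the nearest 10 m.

E 673440 m, N 5835310 m

Zone 30 central meridian λ₀ = 6×30 − 183 = -3°; Δλ = +2.5633°.
Transverse Mercator on WGS84 with k₀ = 0.9996 gives E = 673436.217 m, N = 5835309.266 m.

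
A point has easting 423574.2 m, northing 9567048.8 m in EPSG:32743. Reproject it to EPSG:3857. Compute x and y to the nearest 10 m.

Unproject from UTM 43S (λ₀ = 75°) → φ = -3.91670037°, λ = 74.31160002°.
Web Mercator (R = 6378137 m): x = 8272329.474 m, y = -436345.063 m.

x 8272330 m, y -436350 m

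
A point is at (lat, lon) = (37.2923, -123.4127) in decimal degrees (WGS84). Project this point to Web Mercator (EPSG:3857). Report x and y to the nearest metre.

x -13738239 m, y 4479928 m

Web Mercator is spherical with R = a = 6378137 m.
x = R·λ = 6378137 × -2.153957954 = -13738238.921 m.
y = R·ln tan(π/4 + φ/2) = 6378137 × 0.702388226 = 4479928.331 m.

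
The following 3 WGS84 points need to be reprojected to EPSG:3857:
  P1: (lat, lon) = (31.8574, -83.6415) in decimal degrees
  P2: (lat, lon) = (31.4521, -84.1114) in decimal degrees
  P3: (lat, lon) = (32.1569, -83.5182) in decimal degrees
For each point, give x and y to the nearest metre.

Web Mercator: x = R·λ, y = R·ln tan(π/4+φ/2), R = 6378137 m.
P1 (31.8574°, -83.6415°) → (-9310929.189, 3744606.682) m.
P2 (31.4521°, -84.1114°) → (-9363238.218, 3691603.175) m.
P3 (32.1569°, -83.5182°) → (-9297203.496, 3783923.857) m.

P1: x -9310929 m, y 3744607 m; P2: x -9363238 m, y 3691603 m; P3: x -9297203 m, y 3783924 m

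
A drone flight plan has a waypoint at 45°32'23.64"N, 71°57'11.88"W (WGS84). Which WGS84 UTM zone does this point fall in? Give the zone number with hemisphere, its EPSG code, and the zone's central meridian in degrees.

Zone 19N (EPSG:32619), central meridian -69°

UTM zone = ⌊(λ + 180)/6⌋ + 1; -71.9533° ∈ [-72°, -66°) → zone 19.
Hemisphere: N (φ ≥ 0).
Central meridian λ₀ = 6×19 − 183 = -69°.
EPSG code: 32619.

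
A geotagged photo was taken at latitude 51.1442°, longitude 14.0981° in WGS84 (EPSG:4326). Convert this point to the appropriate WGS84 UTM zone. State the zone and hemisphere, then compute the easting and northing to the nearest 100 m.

Longitude 14.0981° lies in the 6° band [12°, 18°), giving zone 33; latitude is north of the equator, so 33N.
Zone 33 central meridian λ₀ = 6×33 − 183 = 15°; Δλ = -0.9019°.
Transverse Mercator on WGS84 with k₀ = 0.9996 gives E = 436910.959 m, N = 5666247.360 m.

Zone 33N: E 436900 m, N 5666200 m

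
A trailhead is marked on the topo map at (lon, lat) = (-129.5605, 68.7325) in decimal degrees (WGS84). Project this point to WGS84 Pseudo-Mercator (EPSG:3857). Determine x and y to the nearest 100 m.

x -14422600 m, y 10668200 m

Web Mercator is spherical with R = a = 6378137 m.
x = R·λ = 6378137 × -2.261257306 = -14422608.887 m.
y = R·ln tan(π/4 + φ/2) = 6378137 × 1.672619171 = 10668194.222 m.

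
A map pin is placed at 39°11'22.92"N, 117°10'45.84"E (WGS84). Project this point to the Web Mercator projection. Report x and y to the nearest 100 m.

x 13044400 m, y 4748900 m

Web Mercator is spherical with R = a = 6378137 m.
x = R·λ = 6378137 × 2.045166346 = 13044351.139 m.
y = R·ln tan(π/4 + φ/2) = 6378137 × 0.744556132 = 4748881.012 m.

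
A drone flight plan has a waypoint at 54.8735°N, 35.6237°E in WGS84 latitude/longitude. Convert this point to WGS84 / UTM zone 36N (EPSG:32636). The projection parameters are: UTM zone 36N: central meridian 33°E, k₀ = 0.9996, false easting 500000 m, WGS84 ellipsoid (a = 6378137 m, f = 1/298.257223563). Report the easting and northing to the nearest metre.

Zone 36 central meridian λ₀ = 6×36 − 183 = 33°; Δλ = +2.6237°.
Transverse Mercator on WGS84 with k₀ = 0.9996 gives E = 668341.998 m, N = 6083868.124 m.

E 668342 m, N 6083868 m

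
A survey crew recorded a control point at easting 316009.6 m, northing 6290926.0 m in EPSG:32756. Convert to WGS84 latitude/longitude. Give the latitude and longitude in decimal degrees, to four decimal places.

lat -33.5054°, lon 151.0192°

Zone 56S: λ₀ = 153°, k₀ = 0.9996, false easting 500000 m, false northing 10000000 m.
Meridian distance M = (N − FN)/k₀ = -3710558.2 m.
Inverse transverse Mercator on WGS84 gives φ = -33.50540025°, λ = 151.01919951°.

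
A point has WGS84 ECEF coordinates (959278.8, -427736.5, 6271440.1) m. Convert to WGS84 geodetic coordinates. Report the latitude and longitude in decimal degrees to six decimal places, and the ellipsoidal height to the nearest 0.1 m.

lat 80.555000°, lon -24.031797°, h 1451.2 m

λ = atan2(Y, X) = -24.031797499°; p = √(X²+Y²) = 1050321.1 m.
Bowring's method on WGS84 (a = 6378137 m, b = 6356752.314 m) gives φ = 80.55499999°, h = 1451.195 m.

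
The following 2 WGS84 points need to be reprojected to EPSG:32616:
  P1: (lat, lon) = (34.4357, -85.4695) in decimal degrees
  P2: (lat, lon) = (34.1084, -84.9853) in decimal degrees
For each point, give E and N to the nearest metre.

UTM zone 16N: λ₀ = -87°, k₀ = 0.9996.
P1 (34.4357°, -85.4695°) → (640618.735, 3811529.440) m.
P2 (34.1084°, -84.9853°) → (685830.839, 3776007.828) m.

P1: E 640619 m, N 3811529 m; P2: E 685831 m, N 3776008 m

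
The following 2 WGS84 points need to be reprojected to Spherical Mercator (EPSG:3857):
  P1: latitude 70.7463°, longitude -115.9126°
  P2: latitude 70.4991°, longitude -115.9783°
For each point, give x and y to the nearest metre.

P1: x -12903332 m, y 11316079 m; P2: x -12910645 m, y 11233139 m

Web Mercator: x = R·λ, y = R·ln tan(π/4+φ/2), R = 6378137 m.
P1 (70.7463°, -115.9126°) → (-12903331.609, 11316078.842) m.
P2 (70.4991°, -115.9783°) → (-12910645.299, 11233138.550) m.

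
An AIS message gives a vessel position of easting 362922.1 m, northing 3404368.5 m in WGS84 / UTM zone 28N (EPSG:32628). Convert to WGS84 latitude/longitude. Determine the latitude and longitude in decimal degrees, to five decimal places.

lat 30.76440°, lon -16.43230°

Zone 28N: λ₀ = -15°, k₀ = 0.9996, false easting 500000 m.
Meridian distance M = (N − FN)/k₀ = 3405730.8 m.
Inverse transverse Mercator on WGS84 gives φ = 30.76439976°, λ = -16.43229986°.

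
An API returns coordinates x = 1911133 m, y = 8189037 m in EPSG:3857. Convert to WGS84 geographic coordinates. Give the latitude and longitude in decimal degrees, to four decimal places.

lat 59.0400°, lon 17.1680°

R = 6378137 m. λ = x/R = 17.16799984°.
φ = 2·arctan(exp(y/R)) − 90° = 2·arctan(3.61078) − 90° = 59.03999793°.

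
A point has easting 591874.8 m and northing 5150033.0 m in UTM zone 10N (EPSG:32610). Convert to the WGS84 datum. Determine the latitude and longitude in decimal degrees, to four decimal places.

lat 46.4976°, lon -121.8027°

Zone 10N: λ₀ = -123°, k₀ = 0.9996, false easting 500000 m.
Meridian distance M = (N − FN)/k₀ = 5152093.8 m.
Inverse transverse Mercator on WGS84 gives φ = 46.49759978°, λ = -121.80269990°.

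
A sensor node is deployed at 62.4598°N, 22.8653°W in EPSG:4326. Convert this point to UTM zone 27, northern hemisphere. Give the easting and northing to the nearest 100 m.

E 403800 m, N 6926800 m

Zone 27 central meridian λ₀ = 6×27 − 183 = -21°; Δλ = -1.8653°.
Transverse Mercator on WGS84 with k₀ = 0.9996 gives E = 403785.927 m, N = 6926792.903 m.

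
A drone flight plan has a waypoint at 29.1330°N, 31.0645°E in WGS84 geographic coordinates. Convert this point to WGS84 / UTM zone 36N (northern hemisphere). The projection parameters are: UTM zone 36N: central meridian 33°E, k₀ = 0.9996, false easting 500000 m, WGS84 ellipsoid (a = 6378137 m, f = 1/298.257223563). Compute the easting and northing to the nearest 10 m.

E 311710 m, N 3224270 m

Zone 36 central meridian λ₀ = 6×36 − 183 = 33°; Δλ = -1.9355°.
Transverse Mercator on WGS84 with k₀ = 0.9996 gives E = 311705.287 m, N = 3224269.729 m.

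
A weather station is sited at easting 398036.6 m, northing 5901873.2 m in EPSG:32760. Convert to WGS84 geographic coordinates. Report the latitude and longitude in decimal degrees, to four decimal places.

lat -37.0238°, lon 175.8537°

Zone 60S: λ₀ = 177°, k₀ = 0.9996, false easting 500000 m, false northing 10000000 m.
Meridian distance M = (N − FN)/k₀ = -4099766.7 m.
Inverse transverse Mercator on WGS84 gives φ = -37.02379991°, λ = 175.85369950°.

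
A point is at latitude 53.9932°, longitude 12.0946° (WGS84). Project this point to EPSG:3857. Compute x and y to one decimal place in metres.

x 1346364.7 m, y 7168868.6 m

Web Mercator is spherical with R = a = 6378137 m.
x = R·λ = 6378137 × 0.211090592 = 1346364.713 m.
y = R·ln tan(π/4 + φ/2) = 6378137 × 1.123975318 = 7168868.561 m.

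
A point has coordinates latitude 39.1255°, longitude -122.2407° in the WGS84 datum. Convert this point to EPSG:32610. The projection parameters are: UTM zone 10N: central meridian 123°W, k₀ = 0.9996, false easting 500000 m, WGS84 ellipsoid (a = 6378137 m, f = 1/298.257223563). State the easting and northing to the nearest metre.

Zone 10 central meridian λ₀ = 6×10 − 183 = -123°; Δλ = +0.7593°.
Transverse Mercator on WGS84 with k₀ = 0.9996 gives E = 565633.207 m, N = 4330978.040 m.

E 565633 m, N 4330978 m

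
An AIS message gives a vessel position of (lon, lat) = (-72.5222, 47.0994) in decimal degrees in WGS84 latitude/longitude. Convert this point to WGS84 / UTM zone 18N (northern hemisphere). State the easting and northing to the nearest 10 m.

Zone 18 central meridian λ₀ = 6×18 − 183 = -75°; Δλ = +2.4778°.
Transverse Mercator on WGS84 with k₀ = 0.9996 gives E = 688022.302 m, N = 5219189.253 m.

E 688020 m, N 5219190 m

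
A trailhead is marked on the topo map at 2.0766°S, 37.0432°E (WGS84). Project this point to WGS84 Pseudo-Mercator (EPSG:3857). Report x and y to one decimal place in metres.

Web Mercator is spherical with R = a = 6378137 m.
x = R·λ = 6378137 × 0.646525805 = 4123630.161 m.
y = R·ln tan(π/4 + φ/2) = 6378137 × -0.036251445 = -231216.681 m.

x 4123630.2 m, y -231216.7 m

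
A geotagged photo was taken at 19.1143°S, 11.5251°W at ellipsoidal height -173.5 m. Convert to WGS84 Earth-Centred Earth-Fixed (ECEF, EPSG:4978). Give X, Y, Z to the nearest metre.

X 5906942 m, Y -1204476 m, Z -2075251 m

WGS84: a = 6378137 m, e² = 0.006694380; N(φ) = a/√(1−e²sin²φ) = 6380427.382 m.
X = (N+h)·cosφ·cosλ = 5906941.858 m; Y = (N+h)·cosφ·sinλ = -1204475.955 m; Z = (N(1−e²)+h)·sinφ = -2075251.406 m.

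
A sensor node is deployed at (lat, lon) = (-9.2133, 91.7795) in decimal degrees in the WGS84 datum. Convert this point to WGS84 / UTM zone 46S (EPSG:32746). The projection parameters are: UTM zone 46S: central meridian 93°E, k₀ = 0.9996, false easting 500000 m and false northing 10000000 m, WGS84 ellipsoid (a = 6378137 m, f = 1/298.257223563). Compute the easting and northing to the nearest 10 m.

E 365920 m, N 8981340 m

Zone 46 central meridian λ₀ = 6×46 − 183 = 93°; Δλ = -1.2205°.
Transverse Mercator on WGS84 with k₀ = 0.9996 gives E = 365919.800 m, N = 8981337.157 m.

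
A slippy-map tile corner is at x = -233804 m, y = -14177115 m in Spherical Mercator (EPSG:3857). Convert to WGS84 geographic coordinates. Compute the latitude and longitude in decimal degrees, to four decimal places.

lat -77.6369°, lon -2.1003°

R = 6378137 m. λ = x/R = -2.10029707°.
φ = 2·arctan(exp(y/R)) − 90° = 2·arctan(0.10831) − 90° = -77.63690032°.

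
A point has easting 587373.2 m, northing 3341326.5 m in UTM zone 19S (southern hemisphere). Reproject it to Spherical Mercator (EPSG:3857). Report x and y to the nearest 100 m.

Unproject from UTM 19S (λ₀ = -69°) → φ = -60.05589971°, λ = -67.43079931°.
Web Mercator (R = 6378137 m): x = -7506362.243 m, y = -8412193.874 m.

x -7506400 m, y -8412200 m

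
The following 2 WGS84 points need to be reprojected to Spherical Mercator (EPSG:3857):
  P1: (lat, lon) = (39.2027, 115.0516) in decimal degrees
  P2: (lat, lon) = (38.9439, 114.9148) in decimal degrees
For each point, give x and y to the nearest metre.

P1: x 12807486 m, y 4750748 m; P2: x 12792257 m, y 4713639 m

Web Mercator: x = R·λ, y = R·ln tan(π/4+φ/2), R = 6378137 m.
P1 (39.2027°, 115.0516°) → (12807485.527, 4750748.339) m.
P2 (38.9439°, 114.9148°) → (12792257.021, 4713638.912) m.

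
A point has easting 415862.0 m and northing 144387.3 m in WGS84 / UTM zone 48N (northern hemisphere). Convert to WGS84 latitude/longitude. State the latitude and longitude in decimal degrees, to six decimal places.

Zone 48N: λ₀ = 105°, k₀ = 0.9996, false easting 500000 m.
Meridian distance M = (N − FN)/k₀ = 144445.1 m.
Inverse transverse Mercator on WGS84 gives φ = 1.30620039°, λ = 104.24369991°.

lat 1.306200°, lon 104.243700°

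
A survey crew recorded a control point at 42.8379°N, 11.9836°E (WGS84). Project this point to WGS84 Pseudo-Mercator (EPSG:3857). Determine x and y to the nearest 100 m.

x 1334000 m, y 5287300 m

Web Mercator is spherical with R = a = 6378137 m.
x = R·λ = 6378137 × 0.209153276 = 1334008.250 m.
y = R·ln tan(π/4 + φ/2) = 6378137 × 0.828977338 = 5287331.031 m.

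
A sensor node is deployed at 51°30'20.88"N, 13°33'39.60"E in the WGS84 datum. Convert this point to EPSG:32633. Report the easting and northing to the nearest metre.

Zone 33 central meridian λ₀ = 6×33 − 183 = 15°; Δλ = -1.4390°.
Transverse Mercator on WGS84 with k₀ = 0.9996 gives E = 400130.100 m, N = 5707055.868 m.

E 400130 m, N 5707056 m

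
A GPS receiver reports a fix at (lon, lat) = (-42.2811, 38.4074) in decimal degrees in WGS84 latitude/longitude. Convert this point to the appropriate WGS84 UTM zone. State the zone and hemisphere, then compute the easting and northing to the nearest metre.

Zone 23N: E 737406 m, N 4254519 m

Longitude -42.2811° lies in the 6° band [-48°, -42°), giving zone 23; latitude is north of the equator, so 23N.
Zone 23 central meridian λ₀ = 6×23 − 183 = -45°; Δλ = +2.7189°.
Transverse Mercator on WGS84 with k₀ = 0.9996 gives E = 737406.043 m, N = 4254519.380 m.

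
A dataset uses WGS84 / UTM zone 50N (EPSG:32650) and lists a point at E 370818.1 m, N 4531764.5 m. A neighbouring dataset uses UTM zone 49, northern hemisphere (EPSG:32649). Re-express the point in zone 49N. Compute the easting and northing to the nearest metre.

E 876042 m, N 4540242 m

UTM 50N → geographic: φ = 40.92680043°, λ = 115.46569942°.
UTM 49N (λ₀ = 111°) forward: E = 876041.831 m, N = 4540241.886 m.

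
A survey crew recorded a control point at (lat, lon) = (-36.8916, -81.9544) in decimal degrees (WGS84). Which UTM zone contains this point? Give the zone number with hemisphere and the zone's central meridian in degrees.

UTM zone = ⌊(λ + 180)/6⌋ + 1; -81.9544° ∈ [-84°, -78°) → zone 17.
Hemisphere: S (φ < 0).
Central meridian λ₀ = 6×17 − 183 = -81°.

Zone 17S, central meridian -81°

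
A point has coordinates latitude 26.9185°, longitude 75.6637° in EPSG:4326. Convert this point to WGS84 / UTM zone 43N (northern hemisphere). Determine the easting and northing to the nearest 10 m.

Zone 43 central meridian λ₀ = 6×43 − 183 = 75°; Δλ = +0.6637°.
Transverse Mercator on WGS84 with k₀ = 0.9996 gives E = 565897.401 m, N = 2977581.216 m.

E 565900 m, N 2977580 m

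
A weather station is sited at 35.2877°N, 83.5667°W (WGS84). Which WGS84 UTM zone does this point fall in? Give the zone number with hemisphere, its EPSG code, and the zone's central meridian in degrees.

Zone 17N (EPSG:32617), central meridian -81°

UTM zone = ⌊(λ + 180)/6⌋ + 1; -83.5667° ∈ [-84°, -78°) → zone 17.
Hemisphere: N (φ ≥ 0).
Central meridian λ₀ = 6×17 − 183 = -81°.
EPSG code: 32617.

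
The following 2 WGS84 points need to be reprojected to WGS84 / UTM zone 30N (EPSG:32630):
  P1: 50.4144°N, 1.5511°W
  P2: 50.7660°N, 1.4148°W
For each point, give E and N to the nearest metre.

UTM zone 30N: λ₀ = -3°, k₀ = 0.9996.
P1 (50.4144°, -1.5511°) → (602941.089, 5585710.441) m.
P2 (50.7660°, -1.4148°) → (611788.571, 5625001.680) m.

P1: E 602941 m, N 5585710 m; P2: E 611789 m, N 5625002 m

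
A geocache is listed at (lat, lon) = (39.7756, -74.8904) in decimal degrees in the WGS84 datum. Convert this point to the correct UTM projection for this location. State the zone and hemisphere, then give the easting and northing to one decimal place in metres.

Longitude -74.8904° lies in the 6° band [-78°, -72°), giving zone 18; latitude is north of the equator, so 18N.
Zone 18 central meridian λ₀ = 6×18 − 183 = -75°; Δλ = +0.1096°.
Transverse Mercator on WGS84 with k₀ = 0.9996 gives E = 509385.976 m, N = 4402857.240 m.

Zone 18N: E 509386.0 m, N 4402857.2 m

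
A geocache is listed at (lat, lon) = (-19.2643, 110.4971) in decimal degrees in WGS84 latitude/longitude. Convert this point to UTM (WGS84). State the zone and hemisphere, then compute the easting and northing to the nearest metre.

Longitude 110.4971° lies in the 6° band [108°, 114°), giving zone 49; latitude is south of the equator, so 49S.
Zone 49 central meridian λ₀ = 6×49 − 183 = 111°; Δλ = -0.5029°.
Transverse Mercator on WGS84 with k₀ = 0.9996 gives E = 447153.424 m, N = 7869851.398 m.

Zone 49S: E 447153 m, N 7869851 m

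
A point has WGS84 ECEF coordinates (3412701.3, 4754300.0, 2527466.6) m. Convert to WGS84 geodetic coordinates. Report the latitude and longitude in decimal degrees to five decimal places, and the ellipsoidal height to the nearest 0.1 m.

λ = atan2(Y, X) = 54.32869980°; p = √(X²+Y²) = 5852341.3 m.
Bowring's method on WGS84 (a = 6378137 m, b = 6356752.314 m) gives φ = 23.49859986°, h = 31.887 m.

lat 23.49860°, lon 54.32870°, h 31.9 m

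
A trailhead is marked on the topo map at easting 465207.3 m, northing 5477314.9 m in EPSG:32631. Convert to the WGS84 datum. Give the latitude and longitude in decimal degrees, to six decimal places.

Zone 31N: λ₀ = 3°, k₀ = 0.9996, false easting 500000 m.
Meridian distance M = (N − FN)/k₀ = 5479506.7 m.
Inverse transverse Mercator on WGS84 gives φ = 49.44749995°, λ = 2.52000060°.

lat 49.447500°, lon 2.520001°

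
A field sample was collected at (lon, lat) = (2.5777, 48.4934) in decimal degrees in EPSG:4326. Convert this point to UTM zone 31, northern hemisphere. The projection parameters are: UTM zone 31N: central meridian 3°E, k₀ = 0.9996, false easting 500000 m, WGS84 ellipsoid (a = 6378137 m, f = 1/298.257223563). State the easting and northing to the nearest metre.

Zone 31 central meridian λ₀ = 6×31 − 183 = 3°; Δλ = -0.4223°.
Transverse Mercator on WGS84 with k₀ = 0.9996 gives E = 468799.902 m, N = 5371228.058 m.

E 468800 m, N 5371228 m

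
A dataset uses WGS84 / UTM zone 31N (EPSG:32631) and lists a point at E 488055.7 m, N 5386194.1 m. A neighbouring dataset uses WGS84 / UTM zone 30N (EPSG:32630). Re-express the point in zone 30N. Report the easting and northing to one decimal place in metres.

UTM 31N → geographic: φ = 48.62869966°, λ = 2.83789975°.
UTM 30N (λ₀ = -3°) forward: E = 930069.368 m, N = 5402650.437 m.

E 930069.4 m, N 5402650.4 m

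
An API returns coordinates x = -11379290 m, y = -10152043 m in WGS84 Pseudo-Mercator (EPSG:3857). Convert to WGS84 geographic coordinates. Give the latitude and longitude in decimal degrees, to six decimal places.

R = 6378137 m. λ = x/R = -102.22190129°.
φ = 2·arctan(exp(y/R)) − 90° = 2·arctan(0.20358) − 90° = -66.98590074°.

lat -66.985901°, lon -102.221901°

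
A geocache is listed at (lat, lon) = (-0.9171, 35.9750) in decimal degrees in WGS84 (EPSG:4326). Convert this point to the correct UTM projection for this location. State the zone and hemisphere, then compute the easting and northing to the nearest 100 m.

Longitude 35.9750° lies in the 6° band [30°, 36°), giving zone 36; latitude is south of the equator, so 36S.
Zone 36 central meridian λ₀ = 6×36 − 183 = 33°; Δλ = +2.9750°.
Transverse Mercator on WGS84 with k₀ = 0.9996 gives E = 831150.653 m, N = 9898495.108 m.

Zone 36S: E 831200 m, N 9898500 m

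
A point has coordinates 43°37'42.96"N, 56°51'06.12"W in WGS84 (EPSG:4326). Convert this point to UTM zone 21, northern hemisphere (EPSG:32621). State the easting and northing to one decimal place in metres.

E 511963.7 m, N 4830634.3 m

Zone 21 central meridian λ₀ = 6×21 − 183 = -57°; Δλ = +0.1483°.
Transverse Mercator on WGS84 with k₀ = 0.9996 gives E = 511963.738 m, N = 4830634.290 m.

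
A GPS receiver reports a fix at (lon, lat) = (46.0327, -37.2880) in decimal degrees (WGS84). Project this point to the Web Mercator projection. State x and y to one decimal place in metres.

x 5124336.7 m, y -4479326.7 m

Web Mercator is spherical with R = a = 6378137 m.
x = R·λ = 6378137 × 0.803422179 = 5124336.724 m.
y = R·ln tan(π/4 + φ/2) = 6378137 × -0.702293893 = -4479326.663 m.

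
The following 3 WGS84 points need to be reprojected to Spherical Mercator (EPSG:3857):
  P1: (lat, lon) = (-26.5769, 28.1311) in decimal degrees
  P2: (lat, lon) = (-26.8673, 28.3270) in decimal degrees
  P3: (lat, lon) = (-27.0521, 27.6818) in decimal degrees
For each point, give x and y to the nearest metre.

P1: x 3131540 m, y -3070710 m; P2: x 3153347 m, y -3106902 m; P3: x 3081524 m, y -3129982 m

Web Mercator: x = R·λ, y = R·ln tan(π/4+φ/2), R = 6378137 m.
P1 (-26.5769°, 28.1311°) → (3131539.727, -3070709.715) m.
P2 (-26.8673°, 28.3270°) → (3153347.216, -3106902.398) m.
P3 (-27.0521°, 27.6818°) → (3081523.880, -3129982.465) m.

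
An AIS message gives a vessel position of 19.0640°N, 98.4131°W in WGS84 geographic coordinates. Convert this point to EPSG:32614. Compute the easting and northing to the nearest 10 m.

Zone 14 central meridian λ₀ = 6×14 − 183 = -99°; Δλ = +0.5869°.
Transverse Mercator on WGS84 with k₀ = 0.9996 gives E = 561748.363 m, N = 2108012.234 m.

E 561750 m, N 2108010 m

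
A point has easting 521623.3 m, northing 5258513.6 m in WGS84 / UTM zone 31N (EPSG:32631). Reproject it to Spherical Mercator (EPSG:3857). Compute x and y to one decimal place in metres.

x 365907.2 m, y 6020727.9 m

Unproject from UTM 31N (λ₀ = 3°) → φ = 47.47970009°, λ = 3.28700030°.
Web Mercator (R = 6378137 m): x = 365907.200 m, y = 6020727.875 m.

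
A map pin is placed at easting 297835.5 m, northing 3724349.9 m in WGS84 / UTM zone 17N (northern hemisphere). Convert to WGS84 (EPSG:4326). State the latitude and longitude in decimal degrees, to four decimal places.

lat 33.6398°, lon -83.1798°

Zone 17N: λ₀ = -81°, k₀ = 0.9996, false easting 500000 m.
Meridian distance M = (N − FN)/k₀ = 3725840.2 m.
Inverse transverse Mercator on WGS84 gives φ = 33.63980022°, λ = -83.17980042°.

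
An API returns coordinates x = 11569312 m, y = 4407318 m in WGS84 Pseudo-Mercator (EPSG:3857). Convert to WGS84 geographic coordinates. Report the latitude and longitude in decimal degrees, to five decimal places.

lat 36.77160°, lon 103.92890°

R = 6378137 m. λ = x/R = 103.92889796°.
φ = 2·arctan(exp(y/R)) − 90° = 2·arctan(1.99572) − 90° = 36.77159705°.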